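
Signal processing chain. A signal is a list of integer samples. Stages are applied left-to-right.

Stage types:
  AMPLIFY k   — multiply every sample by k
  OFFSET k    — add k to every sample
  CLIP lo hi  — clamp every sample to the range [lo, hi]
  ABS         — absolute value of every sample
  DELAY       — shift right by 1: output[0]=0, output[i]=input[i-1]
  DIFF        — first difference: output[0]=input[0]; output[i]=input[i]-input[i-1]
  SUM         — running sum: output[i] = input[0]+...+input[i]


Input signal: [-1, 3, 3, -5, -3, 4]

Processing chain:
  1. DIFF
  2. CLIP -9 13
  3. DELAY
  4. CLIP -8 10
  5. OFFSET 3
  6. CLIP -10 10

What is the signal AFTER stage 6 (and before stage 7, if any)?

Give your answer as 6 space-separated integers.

Input: [-1, 3, 3, -5, -3, 4]
Stage 1 (DIFF): s[0]=-1, 3--1=4, 3-3=0, -5-3=-8, -3--5=2, 4--3=7 -> [-1, 4, 0, -8, 2, 7]
Stage 2 (CLIP -9 13): clip(-1,-9,13)=-1, clip(4,-9,13)=4, clip(0,-9,13)=0, clip(-8,-9,13)=-8, clip(2,-9,13)=2, clip(7,-9,13)=7 -> [-1, 4, 0, -8, 2, 7]
Stage 3 (DELAY): [0, -1, 4, 0, -8, 2] = [0, -1, 4, 0, -8, 2] -> [0, -1, 4, 0, -8, 2]
Stage 4 (CLIP -8 10): clip(0,-8,10)=0, clip(-1,-8,10)=-1, clip(4,-8,10)=4, clip(0,-8,10)=0, clip(-8,-8,10)=-8, clip(2,-8,10)=2 -> [0, -1, 4, 0, -8, 2]
Stage 5 (OFFSET 3): 0+3=3, -1+3=2, 4+3=7, 0+3=3, -8+3=-5, 2+3=5 -> [3, 2, 7, 3, -5, 5]
Stage 6 (CLIP -10 10): clip(3,-10,10)=3, clip(2,-10,10)=2, clip(7,-10,10)=7, clip(3,-10,10)=3, clip(-5,-10,10)=-5, clip(5,-10,10)=5 -> [3, 2, 7, 3, -5, 5]

Answer: 3 2 7 3 -5 5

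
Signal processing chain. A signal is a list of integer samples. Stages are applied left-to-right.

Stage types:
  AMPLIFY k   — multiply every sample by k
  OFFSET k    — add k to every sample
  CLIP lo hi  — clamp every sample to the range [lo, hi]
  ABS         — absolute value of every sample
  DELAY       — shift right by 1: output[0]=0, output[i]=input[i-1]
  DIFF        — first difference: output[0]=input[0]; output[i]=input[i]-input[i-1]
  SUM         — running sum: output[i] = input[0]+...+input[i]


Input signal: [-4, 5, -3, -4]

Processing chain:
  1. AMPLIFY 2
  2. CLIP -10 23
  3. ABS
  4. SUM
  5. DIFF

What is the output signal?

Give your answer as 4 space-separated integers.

Answer: 8 10 6 8

Derivation:
Input: [-4, 5, -3, -4]
Stage 1 (AMPLIFY 2): -4*2=-8, 5*2=10, -3*2=-6, -4*2=-8 -> [-8, 10, -6, -8]
Stage 2 (CLIP -10 23): clip(-8,-10,23)=-8, clip(10,-10,23)=10, clip(-6,-10,23)=-6, clip(-8,-10,23)=-8 -> [-8, 10, -6, -8]
Stage 3 (ABS): |-8|=8, |10|=10, |-6|=6, |-8|=8 -> [8, 10, 6, 8]
Stage 4 (SUM): sum[0..0]=8, sum[0..1]=18, sum[0..2]=24, sum[0..3]=32 -> [8, 18, 24, 32]
Stage 5 (DIFF): s[0]=8, 18-8=10, 24-18=6, 32-24=8 -> [8, 10, 6, 8]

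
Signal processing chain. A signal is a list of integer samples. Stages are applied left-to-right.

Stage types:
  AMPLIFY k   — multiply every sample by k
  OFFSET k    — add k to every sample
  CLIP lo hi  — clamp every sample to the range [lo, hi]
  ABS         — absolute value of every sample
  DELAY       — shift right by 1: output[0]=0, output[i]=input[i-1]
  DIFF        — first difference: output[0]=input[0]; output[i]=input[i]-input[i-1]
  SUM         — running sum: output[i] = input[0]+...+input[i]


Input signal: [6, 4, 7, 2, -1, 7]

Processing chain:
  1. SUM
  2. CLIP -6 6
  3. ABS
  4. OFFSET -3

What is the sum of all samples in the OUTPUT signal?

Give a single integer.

Input: [6, 4, 7, 2, -1, 7]
Stage 1 (SUM): sum[0..0]=6, sum[0..1]=10, sum[0..2]=17, sum[0..3]=19, sum[0..4]=18, sum[0..5]=25 -> [6, 10, 17, 19, 18, 25]
Stage 2 (CLIP -6 6): clip(6,-6,6)=6, clip(10,-6,6)=6, clip(17,-6,6)=6, clip(19,-6,6)=6, clip(18,-6,6)=6, clip(25,-6,6)=6 -> [6, 6, 6, 6, 6, 6]
Stage 3 (ABS): |6|=6, |6|=6, |6|=6, |6|=6, |6|=6, |6|=6 -> [6, 6, 6, 6, 6, 6]
Stage 4 (OFFSET -3): 6+-3=3, 6+-3=3, 6+-3=3, 6+-3=3, 6+-3=3, 6+-3=3 -> [3, 3, 3, 3, 3, 3]
Output sum: 18

Answer: 18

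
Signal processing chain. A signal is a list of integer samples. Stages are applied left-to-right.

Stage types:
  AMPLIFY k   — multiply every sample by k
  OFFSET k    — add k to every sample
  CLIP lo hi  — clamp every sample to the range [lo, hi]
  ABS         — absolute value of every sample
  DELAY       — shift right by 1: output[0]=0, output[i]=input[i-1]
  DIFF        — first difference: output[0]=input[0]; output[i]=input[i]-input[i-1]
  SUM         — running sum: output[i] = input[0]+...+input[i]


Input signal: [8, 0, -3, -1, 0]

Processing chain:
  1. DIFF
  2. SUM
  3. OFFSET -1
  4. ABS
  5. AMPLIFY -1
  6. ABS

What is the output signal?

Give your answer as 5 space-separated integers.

Answer: 7 1 4 2 1

Derivation:
Input: [8, 0, -3, -1, 0]
Stage 1 (DIFF): s[0]=8, 0-8=-8, -3-0=-3, -1--3=2, 0--1=1 -> [8, -8, -3, 2, 1]
Stage 2 (SUM): sum[0..0]=8, sum[0..1]=0, sum[0..2]=-3, sum[0..3]=-1, sum[0..4]=0 -> [8, 0, -3, -1, 0]
Stage 3 (OFFSET -1): 8+-1=7, 0+-1=-1, -3+-1=-4, -1+-1=-2, 0+-1=-1 -> [7, -1, -4, -2, -1]
Stage 4 (ABS): |7|=7, |-1|=1, |-4|=4, |-2|=2, |-1|=1 -> [7, 1, 4, 2, 1]
Stage 5 (AMPLIFY -1): 7*-1=-7, 1*-1=-1, 4*-1=-4, 2*-1=-2, 1*-1=-1 -> [-7, -1, -4, -2, -1]
Stage 6 (ABS): |-7|=7, |-1|=1, |-4|=4, |-2|=2, |-1|=1 -> [7, 1, 4, 2, 1]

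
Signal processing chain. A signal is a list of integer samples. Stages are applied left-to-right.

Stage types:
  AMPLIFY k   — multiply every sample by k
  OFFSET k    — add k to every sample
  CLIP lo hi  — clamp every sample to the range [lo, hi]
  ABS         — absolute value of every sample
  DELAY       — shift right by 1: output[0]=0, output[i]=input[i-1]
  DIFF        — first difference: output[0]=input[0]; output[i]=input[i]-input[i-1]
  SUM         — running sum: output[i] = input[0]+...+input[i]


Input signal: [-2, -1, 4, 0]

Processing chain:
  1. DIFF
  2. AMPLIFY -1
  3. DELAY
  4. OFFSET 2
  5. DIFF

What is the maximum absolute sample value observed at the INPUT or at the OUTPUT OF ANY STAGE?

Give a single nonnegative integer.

Input: [-2, -1, 4, 0] (max |s|=4)
Stage 1 (DIFF): s[0]=-2, -1--2=1, 4--1=5, 0-4=-4 -> [-2, 1, 5, -4] (max |s|=5)
Stage 2 (AMPLIFY -1): -2*-1=2, 1*-1=-1, 5*-1=-5, -4*-1=4 -> [2, -1, -5, 4] (max |s|=5)
Stage 3 (DELAY): [0, 2, -1, -5] = [0, 2, -1, -5] -> [0, 2, -1, -5] (max |s|=5)
Stage 4 (OFFSET 2): 0+2=2, 2+2=4, -1+2=1, -5+2=-3 -> [2, 4, 1, -3] (max |s|=4)
Stage 5 (DIFF): s[0]=2, 4-2=2, 1-4=-3, -3-1=-4 -> [2, 2, -3, -4] (max |s|=4)
Overall max amplitude: 5

Answer: 5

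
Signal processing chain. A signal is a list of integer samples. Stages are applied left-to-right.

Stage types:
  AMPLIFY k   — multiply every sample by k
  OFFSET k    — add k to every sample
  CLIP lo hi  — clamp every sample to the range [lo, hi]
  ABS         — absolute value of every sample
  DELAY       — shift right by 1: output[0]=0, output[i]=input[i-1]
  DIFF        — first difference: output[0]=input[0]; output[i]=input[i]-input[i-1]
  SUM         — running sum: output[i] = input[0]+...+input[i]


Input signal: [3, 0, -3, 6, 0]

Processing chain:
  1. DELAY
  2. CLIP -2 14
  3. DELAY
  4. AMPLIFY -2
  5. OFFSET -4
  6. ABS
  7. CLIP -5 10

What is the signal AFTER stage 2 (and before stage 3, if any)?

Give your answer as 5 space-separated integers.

Answer: 0 3 0 -2 6

Derivation:
Input: [3, 0, -3, 6, 0]
Stage 1 (DELAY): [0, 3, 0, -3, 6] = [0, 3, 0, -3, 6] -> [0, 3, 0, -3, 6]
Stage 2 (CLIP -2 14): clip(0,-2,14)=0, clip(3,-2,14)=3, clip(0,-2,14)=0, clip(-3,-2,14)=-2, clip(6,-2,14)=6 -> [0, 3, 0, -2, 6]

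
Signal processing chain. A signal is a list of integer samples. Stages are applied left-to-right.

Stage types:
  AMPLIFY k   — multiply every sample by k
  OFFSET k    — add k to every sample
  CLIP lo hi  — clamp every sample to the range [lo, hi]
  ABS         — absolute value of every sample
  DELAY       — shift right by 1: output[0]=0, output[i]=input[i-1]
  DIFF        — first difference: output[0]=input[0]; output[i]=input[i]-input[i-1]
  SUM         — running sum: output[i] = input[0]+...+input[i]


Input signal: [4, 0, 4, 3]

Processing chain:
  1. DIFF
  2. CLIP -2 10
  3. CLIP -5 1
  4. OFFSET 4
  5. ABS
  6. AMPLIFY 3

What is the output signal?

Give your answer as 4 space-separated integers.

Answer: 15 6 15 9

Derivation:
Input: [4, 0, 4, 3]
Stage 1 (DIFF): s[0]=4, 0-4=-4, 4-0=4, 3-4=-1 -> [4, -4, 4, -1]
Stage 2 (CLIP -2 10): clip(4,-2,10)=4, clip(-4,-2,10)=-2, clip(4,-2,10)=4, clip(-1,-2,10)=-1 -> [4, -2, 4, -1]
Stage 3 (CLIP -5 1): clip(4,-5,1)=1, clip(-2,-5,1)=-2, clip(4,-5,1)=1, clip(-1,-5,1)=-1 -> [1, -2, 1, -1]
Stage 4 (OFFSET 4): 1+4=5, -2+4=2, 1+4=5, -1+4=3 -> [5, 2, 5, 3]
Stage 5 (ABS): |5|=5, |2|=2, |5|=5, |3|=3 -> [5, 2, 5, 3]
Stage 6 (AMPLIFY 3): 5*3=15, 2*3=6, 5*3=15, 3*3=9 -> [15, 6, 15, 9]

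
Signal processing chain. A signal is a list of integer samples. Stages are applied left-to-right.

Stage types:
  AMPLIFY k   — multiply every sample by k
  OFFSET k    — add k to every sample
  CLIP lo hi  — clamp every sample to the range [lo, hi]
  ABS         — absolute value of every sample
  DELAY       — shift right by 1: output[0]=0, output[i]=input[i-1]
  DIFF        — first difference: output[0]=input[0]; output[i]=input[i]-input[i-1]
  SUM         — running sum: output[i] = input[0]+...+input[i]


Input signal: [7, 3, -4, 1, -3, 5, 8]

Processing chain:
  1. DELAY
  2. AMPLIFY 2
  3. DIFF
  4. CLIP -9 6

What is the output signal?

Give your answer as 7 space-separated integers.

Answer: 0 6 -8 -9 6 -8 6

Derivation:
Input: [7, 3, -4, 1, -3, 5, 8]
Stage 1 (DELAY): [0, 7, 3, -4, 1, -3, 5] = [0, 7, 3, -4, 1, -3, 5] -> [0, 7, 3, -4, 1, -3, 5]
Stage 2 (AMPLIFY 2): 0*2=0, 7*2=14, 3*2=6, -4*2=-8, 1*2=2, -3*2=-6, 5*2=10 -> [0, 14, 6, -8, 2, -6, 10]
Stage 3 (DIFF): s[0]=0, 14-0=14, 6-14=-8, -8-6=-14, 2--8=10, -6-2=-8, 10--6=16 -> [0, 14, -8, -14, 10, -8, 16]
Stage 4 (CLIP -9 6): clip(0,-9,6)=0, clip(14,-9,6)=6, clip(-8,-9,6)=-8, clip(-14,-9,6)=-9, clip(10,-9,6)=6, clip(-8,-9,6)=-8, clip(16,-9,6)=6 -> [0, 6, -8, -9, 6, -8, 6]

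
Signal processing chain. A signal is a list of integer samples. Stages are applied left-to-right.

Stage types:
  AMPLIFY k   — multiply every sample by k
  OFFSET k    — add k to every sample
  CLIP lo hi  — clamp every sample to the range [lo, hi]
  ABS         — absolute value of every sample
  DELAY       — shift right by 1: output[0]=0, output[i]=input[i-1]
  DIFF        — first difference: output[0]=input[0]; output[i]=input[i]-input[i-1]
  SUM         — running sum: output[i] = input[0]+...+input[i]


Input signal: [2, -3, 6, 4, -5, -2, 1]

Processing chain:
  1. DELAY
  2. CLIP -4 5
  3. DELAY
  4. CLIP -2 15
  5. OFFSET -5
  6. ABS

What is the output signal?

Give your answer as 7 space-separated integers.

Answer: 5 5 3 7 0 1 7

Derivation:
Input: [2, -3, 6, 4, -5, -2, 1]
Stage 1 (DELAY): [0, 2, -3, 6, 4, -5, -2] = [0, 2, -3, 6, 4, -5, -2] -> [0, 2, -3, 6, 4, -5, -2]
Stage 2 (CLIP -4 5): clip(0,-4,5)=0, clip(2,-4,5)=2, clip(-3,-4,5)=-3, clip(6,-4,5)=5, clip(4,-4,5)=4, clip(-5,-4,5)=-4, clip(-2,-4,5)=-2 -> [0, 2, -3, 5, 4, -4, -2]
Stage 3 (DELAY): [0, 0, 2, -3, 5, 4, -4] = [0, 0, 2, -3, 5, 4, -4] -> [0, 0, 2, -3, 5, 4, -4]
Stage 4 (CLIP -2 15): clip(0,-2,15)=0, clip(0,-2,15)=0, clip(2,-2,15)=2, clip(-3,-2,15)=-2, clip(5,-2,15)=5, clip(4,-2,15)=4, clip(-4,-2,15)=-2 -> [0, 0, 2, -2, 5, 4, -2]
Stage 5 (OFFSET -5): 0+-5=-5, 0+-5=-5, 2+-5=-3, -2+-5=-7, 5+-5=0, 4+-5=-1, -2+-5=-7 -> [-5, -5, -3, -7, 0, -1, -7]
Stage 6 (ABS): |-5|=5, |-5|=5, |-3|=3, |-7|=7, |0|=0, |-1|=1, |-7|=7 -> [5, 5, 3, 7, 0, 1, 7]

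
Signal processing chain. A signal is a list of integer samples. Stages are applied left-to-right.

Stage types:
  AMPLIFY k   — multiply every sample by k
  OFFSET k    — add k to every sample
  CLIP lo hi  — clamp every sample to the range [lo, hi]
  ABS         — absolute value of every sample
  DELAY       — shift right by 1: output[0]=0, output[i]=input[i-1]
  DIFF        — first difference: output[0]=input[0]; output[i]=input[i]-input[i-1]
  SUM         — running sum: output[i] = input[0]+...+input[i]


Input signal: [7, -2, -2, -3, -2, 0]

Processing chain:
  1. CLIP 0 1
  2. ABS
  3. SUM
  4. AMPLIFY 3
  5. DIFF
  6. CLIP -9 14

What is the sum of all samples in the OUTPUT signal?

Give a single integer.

Answer: 3

Derivation:
Input: [7, -2, -2, -3, -2, 0]
Stage 1 (CLIP 0 1): clip(7,0,1)=1, clip(-2,0,1)=0, clip(-2,0,1)=0, clip(-3,0,1)=0, clip(-2,0,1)=0, clip(0,0,1)=0 -> [1, 0, 0, 0, 0, 0]
Stage 2 (ABS): |1|=1, |0|=0, |0|=0, |0|=0, |0|=0, |0|=0 -> [1, 0, 0, 0, 0, 0]
Stage 3 (SUM): sum[0..0]=1, sum[0..1]=1, sum[0..2]=1, sum[0..3]=1, sum[0..4]=1, sum[0..5]=1 -> [1, 1, 1, 1, 1, 1]
Stage 4 (AMPLIFY 3): 1*3=3, 1*3=3, 1*3=3, 1*3=3, 1*3=3, 1*3=3 -> [3, 3, 3, 3, 3, 3]
Stage 5 (DIFF): s[0]=3, 3-3=0, 3-3=0, 3-3=0, 3-3=0, 3-3=0 -> [3, 0, 0, 0, 0, 0]
Stage 6 (CLIP -9 14): clip(3,-9,14)=3, clip(0,-9,14)=0, clip(0,-9,14)=0, clip(0,-9,14)=0, clip(0,-9,14)=0, clip(0,-9,14)=0 -> [3, 0, 0, 0, 0, 0]
Output sum: 3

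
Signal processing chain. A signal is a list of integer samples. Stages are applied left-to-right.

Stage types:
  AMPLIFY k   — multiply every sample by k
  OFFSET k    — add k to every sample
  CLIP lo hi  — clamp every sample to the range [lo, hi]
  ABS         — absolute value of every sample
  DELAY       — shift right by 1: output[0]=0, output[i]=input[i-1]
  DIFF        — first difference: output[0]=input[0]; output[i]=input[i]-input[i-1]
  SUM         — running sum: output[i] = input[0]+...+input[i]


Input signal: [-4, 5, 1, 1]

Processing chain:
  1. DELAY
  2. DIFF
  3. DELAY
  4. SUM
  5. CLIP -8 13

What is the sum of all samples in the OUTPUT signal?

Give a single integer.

Answer: 1

Derivation:
Input: [-4, 5, 1, 1]
Stage 1 (DELAY): [0, -4, 5, 1] = [0, -4, 5, 1] -> [0, -4, 5, 1]
Stage 2 (DIFF): s[0]=0, -4-0=-4, 5--4=9, 1-5=-4 -> [0, -4, 9, -4]
Stage 3 (DELAY): [0, 0, -4, 9] = [0, 0, -4, 9] -> [0, 0, -4, 9]
Stage 4 (SUM): sum[0..0]=0, sum[0..1]=0, sum[0..2]=-4, sum[0..3]=5 -> [0, 0, -4, 5]
Stage 5 (CLIP -8 13): clip(0,-8,13)=0, clip(0,-8,13)=0, clip(-4,-8,13)=-4, clip(5,-8,13)=5 -> [0, 0, -4, 5]
Output sum: 1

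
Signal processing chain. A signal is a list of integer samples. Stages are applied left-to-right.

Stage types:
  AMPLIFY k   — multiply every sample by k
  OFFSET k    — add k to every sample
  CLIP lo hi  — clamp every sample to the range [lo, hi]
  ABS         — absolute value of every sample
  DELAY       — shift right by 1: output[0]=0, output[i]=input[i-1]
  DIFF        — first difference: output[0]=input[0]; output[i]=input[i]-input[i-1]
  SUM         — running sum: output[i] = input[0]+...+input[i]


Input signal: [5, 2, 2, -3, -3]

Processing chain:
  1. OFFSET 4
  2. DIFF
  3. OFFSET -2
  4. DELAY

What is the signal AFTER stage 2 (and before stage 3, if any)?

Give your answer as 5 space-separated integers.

Answer: 9 -3 0 -5 0

Derivation:
Input: [5, 2, 2, -3, -3]
Stage 1 (OFFSET 4): 5+4=9, 2+4=6, 2+4=6, -3+4=1, -3+4=1 -> [9, 6, 6, 1, 1]
Stage 2 (DIFF): s[0]=9, 6-9=-3, 6-6=0, 1-6=-5, 1-1=0 -> [9, -3, 0, -5, 0]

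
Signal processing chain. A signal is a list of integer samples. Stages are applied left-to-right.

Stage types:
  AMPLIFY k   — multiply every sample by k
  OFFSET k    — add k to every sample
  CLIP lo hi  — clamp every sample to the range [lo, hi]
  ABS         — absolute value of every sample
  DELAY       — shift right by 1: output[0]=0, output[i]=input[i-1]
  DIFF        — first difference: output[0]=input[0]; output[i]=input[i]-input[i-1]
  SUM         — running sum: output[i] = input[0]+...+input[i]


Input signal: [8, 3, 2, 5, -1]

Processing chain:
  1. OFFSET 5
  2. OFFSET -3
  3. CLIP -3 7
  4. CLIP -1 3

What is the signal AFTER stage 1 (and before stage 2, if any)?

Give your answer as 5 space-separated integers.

Input: [8, 3, 2, 5, -1]
Stage 1 (OFFSET 5): 8+5=13, 3+5=8, 2+5=7, 5+5=10, -1+5=4 -> [13, 8, 7, 10, 4]

Answer: 13 8 7 10 4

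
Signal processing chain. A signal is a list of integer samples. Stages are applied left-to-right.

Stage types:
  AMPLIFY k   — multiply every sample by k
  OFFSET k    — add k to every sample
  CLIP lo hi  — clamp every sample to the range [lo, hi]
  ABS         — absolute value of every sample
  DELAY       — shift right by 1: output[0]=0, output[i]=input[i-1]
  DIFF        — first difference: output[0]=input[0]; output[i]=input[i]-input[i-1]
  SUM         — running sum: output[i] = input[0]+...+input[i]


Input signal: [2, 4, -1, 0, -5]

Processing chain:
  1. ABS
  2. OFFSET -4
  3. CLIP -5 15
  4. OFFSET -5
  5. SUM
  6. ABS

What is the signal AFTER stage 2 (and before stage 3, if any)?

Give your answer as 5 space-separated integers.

Input: [2, 4, -1, 0, -5]
Stage 1 (ABS): |2|=2, |4|=4, |-1|=1, |0|=0, |-5|=5 -> [2, 4, 1, 0, 5]
Stage 2 (OFFSET -4): 2+-4=-2, 4+-4=0, 1+-4=-3, 0+-4=-4, 5+-4=1 -> [-2, 0, -3, -4, 1]

Answer: -2 0 -3 -4 1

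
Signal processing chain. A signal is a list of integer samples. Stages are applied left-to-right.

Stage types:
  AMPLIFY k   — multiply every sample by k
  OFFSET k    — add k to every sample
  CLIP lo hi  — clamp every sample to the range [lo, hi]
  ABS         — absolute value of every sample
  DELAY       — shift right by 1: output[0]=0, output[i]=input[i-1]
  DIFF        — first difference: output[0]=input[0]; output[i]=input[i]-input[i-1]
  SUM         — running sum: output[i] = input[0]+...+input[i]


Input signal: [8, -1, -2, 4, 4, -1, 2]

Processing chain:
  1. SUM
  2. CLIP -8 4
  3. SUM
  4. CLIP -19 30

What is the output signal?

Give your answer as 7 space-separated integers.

Answer: 4 8 12 16 20 24 28

Derivation:
Input: [8, -1, -2, 4, 4, -1, 2]
Stage 1 (SUM): sum[0..0]=8, sum[0..1]=7, sum[0..2]=5, sum[0..3]=9, sum[0..4]=13, sum[0..5]=12, sum[0..6]=14 -> [8, 7, 5, 9, 13, 12, 14]
Stage 2 (CLIP -8 4): clip(8,-8,4)=4, clip(7,-8,4)=4, clip(5,-8,4)=4, clip(9,-8,4)=4, clip(13,-8,4)=4, clip(12,-8,4)=4, clip(14,-8,4)=4 -> [4, 4, 4, 4, 4, 4, 4]
Stage 3 (SUM): sum[0..0]=4, sum[0..1]=8, sum[0..2]=12, sum[0..3]=16, sum[0..4]=20, sum[0..5]=24, sum[0..6]=28 -> [4, 8, 12, 16, 20, 24, 28]
Stage 4 (CLIP -19 30): clip(4,-19,30)=4, clip(8,-19,30)=8, clip(12,-19,30)=12, clip(16,-19,30)=16, clip(20,-19,30)=20, clip(24,-19,30)=24, clip(28,-19,30)=28 -> [4, 8, 12, 16, 20, 24, 28]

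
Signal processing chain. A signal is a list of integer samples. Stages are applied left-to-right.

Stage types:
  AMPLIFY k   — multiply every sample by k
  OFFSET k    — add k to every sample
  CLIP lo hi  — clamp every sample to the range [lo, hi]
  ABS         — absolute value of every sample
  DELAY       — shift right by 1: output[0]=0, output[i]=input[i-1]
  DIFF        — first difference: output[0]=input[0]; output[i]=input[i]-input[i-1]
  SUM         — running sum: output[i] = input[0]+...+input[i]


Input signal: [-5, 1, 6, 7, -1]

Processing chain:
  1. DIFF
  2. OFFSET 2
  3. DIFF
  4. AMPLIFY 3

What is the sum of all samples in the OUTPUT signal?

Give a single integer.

Answer: -18

Derivation:
Input: [-5, 1, 6, 7, -1]
Stage 1 (DIFF): s[0]=-5, 1--5=6, 6-1=5, 7-6=1, -1-7=-8 -> [-5, 6, 5, 1, -8]
Stage 2 (OFFSET 2): -5+2=-3, 6+2=8, 5+2=7, 1+2=3, -8+2=-6 -> [-3, 8, 7, 3, -6]
Stage 3 (DIFF): s[0]=-3, 8--3=11, 7-8=-1, 3-7=-4, -6-3=-9 -> [-3, 11, -1, -4, -9]
Stage 4 (AMPLIFY 3): -3*3=-9, 11*3=33, -1*3=-3, -4*3=-12, -9*3=-27 -> [-9, 33, -3, -12, -27]
Output sum: -18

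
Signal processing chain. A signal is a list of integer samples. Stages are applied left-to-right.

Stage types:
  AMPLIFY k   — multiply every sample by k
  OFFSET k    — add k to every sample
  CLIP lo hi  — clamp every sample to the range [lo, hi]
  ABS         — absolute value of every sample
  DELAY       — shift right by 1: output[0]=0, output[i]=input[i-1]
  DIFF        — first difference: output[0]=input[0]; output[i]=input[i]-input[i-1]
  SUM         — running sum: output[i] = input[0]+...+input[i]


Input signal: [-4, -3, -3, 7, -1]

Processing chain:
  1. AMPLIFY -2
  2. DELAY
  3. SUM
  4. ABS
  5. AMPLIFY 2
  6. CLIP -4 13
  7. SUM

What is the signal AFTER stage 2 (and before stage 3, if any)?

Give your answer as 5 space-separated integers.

Answer: 0 8 6 6 -14

Derivation:
Input: [-4, -3, -3, 7, -1]
Stage 1 (AMPLIFY -2): -4*-2=8, -3*-2=6, -3*-2=6, 7*-2=-14, -1*-2=2 -> [8, 6, 6, -14, 2]
Stage 2 (DELAY): [0, 8, 6, 6, -14] = [0, 8, 6, 6, -14] -> [0, 8, 6, 6, -14]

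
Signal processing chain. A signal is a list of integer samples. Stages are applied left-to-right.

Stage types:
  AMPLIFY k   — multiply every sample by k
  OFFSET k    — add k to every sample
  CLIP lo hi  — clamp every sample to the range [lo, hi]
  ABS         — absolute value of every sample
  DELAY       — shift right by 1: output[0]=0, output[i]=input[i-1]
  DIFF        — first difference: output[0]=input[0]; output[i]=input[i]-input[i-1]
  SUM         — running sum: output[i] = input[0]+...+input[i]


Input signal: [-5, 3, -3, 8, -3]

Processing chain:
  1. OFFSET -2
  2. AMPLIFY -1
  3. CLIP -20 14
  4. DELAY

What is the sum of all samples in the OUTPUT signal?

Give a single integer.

Input: [-5, 3, -3, 8, -3]
Stage 1 (OFFSET -2): -5+-2=-7, 3+-2=1, -3+-2=-5, 8+-2=6, -3+-2=-5 -> [-7, 1, -5, 6, -5]
Stage 2 (AMPLIFY -1): -7*-1=7, 1*-1=-1, -5*-1=5, 6*-1=-6, -5*-1=5 -> [7, -1, 5, -6, 5]
Stage 3 (CLIP -20 14): clip(7,-20,14)=7, clip(-1,-20,14)=-1, clip(5,-20,14)=5, clip(-6,-20,14)=-6, clip(5,-20,14)=5 -> [7, -1, 5, -6, 5]
Stage 4 (DELAY): [0, 7, -1, 5, -6] = [0, 7, -1, 5, -6] -> [0, 7, -1, 5, -6]
Output sum: 5

Answer: 5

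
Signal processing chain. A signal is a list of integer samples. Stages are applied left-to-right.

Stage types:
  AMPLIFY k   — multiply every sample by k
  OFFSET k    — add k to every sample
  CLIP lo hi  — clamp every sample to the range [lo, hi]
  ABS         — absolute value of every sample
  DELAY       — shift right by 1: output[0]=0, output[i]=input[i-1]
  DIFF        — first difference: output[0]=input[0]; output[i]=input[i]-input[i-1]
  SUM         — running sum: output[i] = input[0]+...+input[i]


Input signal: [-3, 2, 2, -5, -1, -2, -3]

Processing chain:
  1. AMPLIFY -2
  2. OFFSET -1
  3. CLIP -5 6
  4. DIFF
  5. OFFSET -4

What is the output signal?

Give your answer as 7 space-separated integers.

Answer: 1 -14 -4 7 -9 -2 -2

Derivation:
Input: [-3, 2, 2, -5, -1, -2, -3]
Stage 1 (AMPLIFY -2): -3*-2=6, 2*-2=-4, 2*-2=-4, -5*-2=10, -1*-2=2, -2*-2=4, -3*-2=6 -> [6, -4, -4, 10, 2, 4, 6]
Stage 2 (OFFSET -1): 6+-1=5, -4+-1=-5, -4+-1=-5, 10+-1=9, 2+-1=1, 4+-1=3, 6+-1=5 -> [5, -5, -5, 9, 1, 3, 5]
Stage 3 (CLIP -5 6): clip(5,-5,6)=5, clip(-5,-5,6)=-5, clip(-5,-5,6)=-5, clip(9,-5,6)=6, clip(1,-5,6)=1, clip(3,-5,6)=3, clip(5,-5,6)=5 -> [5, -5, -5, 6, 1, 3, 5]
Stage 4 (DIFF): s[0]=5, -5-5=-10, -5--5=0, 6--5=11, 1-6=-5, 3-1=2, 5-3=2 -> [5, -10, 0, 11, -5, 2, 2]
Stage 5 (OFFSET -4): 5+-4=1, -10+-4=-14, 0+-4=-4, 11+-4=7, -5+-4=-9, 2+-4=-2, 2+-4=-2 -> [1, -14, -4, 7, -9, -2, -2]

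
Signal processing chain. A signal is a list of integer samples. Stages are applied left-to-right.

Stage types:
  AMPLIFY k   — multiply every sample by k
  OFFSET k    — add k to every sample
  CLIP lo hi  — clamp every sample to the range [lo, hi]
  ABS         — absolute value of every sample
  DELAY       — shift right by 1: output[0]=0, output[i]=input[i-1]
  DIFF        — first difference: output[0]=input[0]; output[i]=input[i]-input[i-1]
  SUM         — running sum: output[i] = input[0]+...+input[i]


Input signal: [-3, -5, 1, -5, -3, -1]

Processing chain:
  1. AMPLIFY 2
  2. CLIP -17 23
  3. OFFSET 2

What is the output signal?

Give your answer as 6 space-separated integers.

Input: [-3, -5, 1, -5, -3, -1]
Stage 1 (AMPLIFY 2): -3*2=-6, -5*2=-10, 1*2=2, -5*2=-10, -3*2=-6, -1*2=-2 -> [-6, -10, 2, -10, -6, -2]
Stage 2 (CLIP -17 23): clip(-6,-17,23)=-6, clip(-10,-17,23)=-10, clip(2,-17,23)=2, clip(-10,-17,23)=-10, clip(-6,-17,23)=-6, clip(-2,-17,23)=-2 -> [-6, -10, 2, -10, -6, -2]
Stage 3 (OFFSET 2): -6+2=-4, -10+2=-8, 2+2=4, -10+2=-8, -6+2=-4, -2+2=0 -> [-4, -8, 4, -8, -4, 0]

Answer: -4 -8 4 -8 -4 0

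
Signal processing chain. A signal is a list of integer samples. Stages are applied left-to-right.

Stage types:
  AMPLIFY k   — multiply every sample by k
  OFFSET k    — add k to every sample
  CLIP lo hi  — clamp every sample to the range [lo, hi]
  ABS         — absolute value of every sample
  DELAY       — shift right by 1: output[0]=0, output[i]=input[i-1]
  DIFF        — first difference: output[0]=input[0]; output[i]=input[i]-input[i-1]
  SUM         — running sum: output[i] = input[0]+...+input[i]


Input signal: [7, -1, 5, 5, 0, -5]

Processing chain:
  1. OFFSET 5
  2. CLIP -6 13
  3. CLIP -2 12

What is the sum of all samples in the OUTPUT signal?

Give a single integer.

Input: [7, -1, 5, 5, 0, -5]
Stage 1 (OFFSET 5): 7+5=12, -1+5=4, 5+5=10, 5+5=10, 0+5=5, -5+5=0 -> [12, 4, 10, 10, 5, 0]
Stage 2 (CLIP -6 13): clip(12,-6,13)=12, clip(4,-6,13)=4, clip(10,-6,13)=10, clip(10,-6,13)=10, clip(5,-6,13)=5, clip(0,-6,13)=0 -> [12, 4, 10, 10, 5, 0]
Stage 3 (CLIP -2 12): clip(12,-2,12)=12, clip(4,-2,12)=4, clip(10,-2,12)=10, clip(10,-2,12)=10, clip(5,-2,12)=5, clip(0,-2,12)=0 -> [12, 4, 10, 10, 5, 0]
Output sum: 41

Answer: 41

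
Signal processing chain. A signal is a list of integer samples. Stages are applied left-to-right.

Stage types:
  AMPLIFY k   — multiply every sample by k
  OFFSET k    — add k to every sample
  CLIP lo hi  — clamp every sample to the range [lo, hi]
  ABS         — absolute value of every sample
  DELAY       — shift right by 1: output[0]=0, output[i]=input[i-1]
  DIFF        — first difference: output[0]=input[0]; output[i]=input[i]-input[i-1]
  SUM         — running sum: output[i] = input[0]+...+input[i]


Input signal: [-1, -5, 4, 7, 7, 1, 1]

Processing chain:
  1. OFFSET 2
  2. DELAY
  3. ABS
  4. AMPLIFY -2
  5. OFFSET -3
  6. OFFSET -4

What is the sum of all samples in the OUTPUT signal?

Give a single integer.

Input: [-1, -5, 4, 7, 7, 1, 1]
Stage 1 (OFFSET 2): -1+2=1, -5+2=-3, 4+2=6, 7+2=9, 7+2=9, 1+2=3, 1+2=3 -> [1, -3, 6, 9, 9, 3, 3]
Stage 2 (DELAY): [0, 1, -3, 6, 9, 9, 3] = [0, 1, -3, 6, 9, 9, 3] -> [0, 1, -3, 6, 9, 9, 3]
Stage 3 (ABS): |0|=0, |1|=1, |-3|=3, |6|=6, |9|=9, |9|=9, |3|=3 -> [0, 1, 3, 6, 9, 9, 3]
Stage 4 (AMPLIFY -2): 0*-2=0, 1*-2=-2, 3*-2=-6, 6*-2=-12, 9*-2=-18, 9*-2=-18, 3*-2=-6 -> [0, -2, -6, -12, -18, -18, -6]
Stage 5 (OFFSET -3): 0+-3=-3, -2+-3=-5, -6+-3=-9, -12+-3=-15, -18+-3=-21, -18+-3=-21, -6+-3=-9 -> [-3, -5, -9, -15, -21, -21, -9]
Stage 6 (OFFSET -4): -3+-4=-7, -5+-4=-9, -9+-4=-13, -15+-4=-19, -21+-4=-25, -21+-4=-25, -9+-4=-13 -> [-7, -9, -13, -19, -25, -25, -13]
Output sum: -111

Answer: -111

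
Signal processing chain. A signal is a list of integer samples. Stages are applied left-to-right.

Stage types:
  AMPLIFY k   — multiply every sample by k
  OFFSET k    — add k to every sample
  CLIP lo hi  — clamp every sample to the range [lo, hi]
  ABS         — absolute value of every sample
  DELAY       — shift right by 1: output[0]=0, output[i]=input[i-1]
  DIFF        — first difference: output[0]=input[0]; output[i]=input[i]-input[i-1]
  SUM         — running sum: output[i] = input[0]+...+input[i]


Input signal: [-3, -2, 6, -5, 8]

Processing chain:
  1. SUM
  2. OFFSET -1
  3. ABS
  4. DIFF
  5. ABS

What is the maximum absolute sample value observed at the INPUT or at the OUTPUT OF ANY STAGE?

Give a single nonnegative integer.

Input: [-3, -2, 6, -5, 8] (max |s|=8)
Stage 1 (SUM): sum[0..0]=-3, sum[0..1]=-5, sum[0..2]=1, sum[0..3]=-4, sum[0..4]=4 -> [-3, -5, 1, -4, 4] (max |s|=5)
Stage 2 (OFFSET -1): -3+-1=-4, -5+-1=-6, 1+-1=0, -4+-1=-5, 4+-1=3 -> [-4, -6, 0, -5, 3] (max |s|=6)
Stage 3 (ABS): |-4|=4, |-6|=6, |0|=0, |-5|=5, |3|=3 -> [4, 6, 0, 5, 3] (max |s|=6)
Stage 4 (DIFF): s[0]=4, 6-4=2, 0-6=-6, 5-0=5, 3-5=-2 -> [4, 2, -6, 5, -2] (max |s|=6)
Stage 5 (ABS): |4|=4, |2|=2, |-6|=6, |5|=5, |-2|=2 -> [4, 2, 6, 5, 2] (max |s|=6)
Overall max amplitude: 8

Answer: 8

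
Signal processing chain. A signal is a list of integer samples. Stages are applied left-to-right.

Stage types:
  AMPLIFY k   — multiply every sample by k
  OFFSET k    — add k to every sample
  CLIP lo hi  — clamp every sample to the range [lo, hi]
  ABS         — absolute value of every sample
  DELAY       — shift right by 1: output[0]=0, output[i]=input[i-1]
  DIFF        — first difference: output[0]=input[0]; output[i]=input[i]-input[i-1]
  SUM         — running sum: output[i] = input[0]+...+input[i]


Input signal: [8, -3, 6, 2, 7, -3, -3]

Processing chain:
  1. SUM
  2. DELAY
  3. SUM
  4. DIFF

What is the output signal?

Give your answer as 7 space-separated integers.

Input: [8, -3, 6, 2, 7, -3, -3]
Stage 1 (SUM): sum[0..0]=8, sum[0..1]=5, sum[0..2]=11, sum[0..3]=13, sum[0..4]=20, sum[0..5]=17, sum[0..6]=14 -> [8, 5, 11, 13, 20, 17, 14]
Stage 2 (DELAY): [0, 8, 5, 11, 13, 20, 17] = [0, 8, 5, 11, 13, 20, 17] -> [0, 8, 5, 11, 13, 20, 17]
Stage 3 (SUM): sum[0..0]=0, sum[0..1]=8, sum[0..2]=13, sum[0..3]=24, sum[0..4]=37, sum[0..5]=57, sum[0..6]=74 -> [0, 8, 13, 24, 37, 57, 74]
Stage 4 (DIFF): s[0]=0, 8-0=8, 13-8=5, 24-13=11, 37-24=13, 57-37=20, 74-57=17 -> [0, 8, 5, 11, 13, 20, 17]

Answer: 0 8 5 11 13 20 17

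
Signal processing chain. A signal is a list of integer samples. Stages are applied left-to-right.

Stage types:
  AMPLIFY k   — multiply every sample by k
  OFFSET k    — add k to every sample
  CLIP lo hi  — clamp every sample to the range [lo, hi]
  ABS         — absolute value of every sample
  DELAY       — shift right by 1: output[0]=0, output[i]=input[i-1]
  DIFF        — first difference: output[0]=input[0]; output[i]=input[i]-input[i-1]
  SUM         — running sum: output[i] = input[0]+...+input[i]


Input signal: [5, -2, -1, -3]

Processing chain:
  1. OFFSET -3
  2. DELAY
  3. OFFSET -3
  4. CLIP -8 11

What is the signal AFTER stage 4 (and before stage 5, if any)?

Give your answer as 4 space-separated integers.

Answer: -3 -1 -8 -7

Derivation:
Input: [5, -2, -1, -3]
Stage 1 (OFFSET -3): 5+-3=2, -2+-3=-5, -1+-3=-4, -3+-3=-6 -> [2, -5, -4, -6]
Stage 2 (DELAY): [0, 2, -5, -4] = [0, 2, -5, -4] -> [0, 2, -5, -4]
Stage 3 (OFFSET -3): 0+-3=-3, 2+-3=-1, -5+-3=-8, -4+-3=-7 -> [-3, -1, -8, -7]
Stage 4 (CLIP -8 11): clip(-3,-8,11)=-3, clip(-1,-8,11)=-1, clip(-8,-8,11)=-8, clip(-7,-8,11)=-7 -> [-3, -1, -8, -7]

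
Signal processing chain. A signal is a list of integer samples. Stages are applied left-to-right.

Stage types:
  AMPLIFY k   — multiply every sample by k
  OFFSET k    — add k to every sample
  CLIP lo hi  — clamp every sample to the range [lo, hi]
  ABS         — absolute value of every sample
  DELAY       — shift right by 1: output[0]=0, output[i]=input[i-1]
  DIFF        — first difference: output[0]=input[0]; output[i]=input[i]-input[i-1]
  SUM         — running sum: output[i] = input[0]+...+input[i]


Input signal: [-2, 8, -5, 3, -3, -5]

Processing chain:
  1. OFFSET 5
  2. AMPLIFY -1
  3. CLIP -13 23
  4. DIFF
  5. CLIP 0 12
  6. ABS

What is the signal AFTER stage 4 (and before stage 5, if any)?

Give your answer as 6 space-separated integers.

Input: [-2, 8, -5, 3, -3, -5]
Stage 1 (OFFSET 5): -2+5=3, 8+5=13, -5+5=0, 3+5=8, -3+5=2, -5+5=0 -> [3, 13, 0, 8, 2, 0]
Stage 2 (AMPLIFY -1): 3*-1=-3, 13*-1=-13, 0*-1=0, 8*-1=-8, 2*-1=-2, 0*-1=0 -> [-3, -13, 0, -8, -2, 0]
Stage 3 (CLIP -13 23): clip(-3,-13,23)=-3, clip(-13,-13,23)=-13, clip(0,-13,23)=0, clip(-8,-13,23)=-8, clip(-2,-13,23)=-2, clip(0,-13,23)=0 -> [-3, -13, 0, -8, -2, 0]
Stage 4 (DIFF): s[0]=-3, -13--3=-10, 0--13=13, -8-0=-8, -2--8=6, 0--2=2 -> [-3, -10, 13, -8, 6, 2]

Answer: -3 -10 13 -8 6 2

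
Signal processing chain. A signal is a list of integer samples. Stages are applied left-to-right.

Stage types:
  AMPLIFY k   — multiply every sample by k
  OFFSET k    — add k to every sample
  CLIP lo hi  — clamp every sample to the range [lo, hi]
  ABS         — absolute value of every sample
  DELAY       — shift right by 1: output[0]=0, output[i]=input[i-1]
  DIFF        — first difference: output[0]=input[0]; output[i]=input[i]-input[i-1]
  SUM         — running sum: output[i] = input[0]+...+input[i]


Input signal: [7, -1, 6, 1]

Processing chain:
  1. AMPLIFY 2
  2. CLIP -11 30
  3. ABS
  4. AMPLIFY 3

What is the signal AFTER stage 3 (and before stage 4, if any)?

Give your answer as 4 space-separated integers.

Answer: 14 2 12 2

Derivation:
Input: [7, -1, 6, 1]
Stage 1 (AMPLIFY 2): 7*2=14, -1*2=-2, 6*2=12, 1*2=2 -> [14, -2, 12, 2]
Stage 2 (CLIP -11 30): clip(14,-11,30)=14, clip(-2,-11,30)=-2, clip(12,-11,30)=12, clip(2,-11,30)=2 -> [14, -2, 12, 2]
Stage 3 (ABS): |14|=14, |-2|=2, |12|=12, |2|=2 -> [14, 2, 12, 2]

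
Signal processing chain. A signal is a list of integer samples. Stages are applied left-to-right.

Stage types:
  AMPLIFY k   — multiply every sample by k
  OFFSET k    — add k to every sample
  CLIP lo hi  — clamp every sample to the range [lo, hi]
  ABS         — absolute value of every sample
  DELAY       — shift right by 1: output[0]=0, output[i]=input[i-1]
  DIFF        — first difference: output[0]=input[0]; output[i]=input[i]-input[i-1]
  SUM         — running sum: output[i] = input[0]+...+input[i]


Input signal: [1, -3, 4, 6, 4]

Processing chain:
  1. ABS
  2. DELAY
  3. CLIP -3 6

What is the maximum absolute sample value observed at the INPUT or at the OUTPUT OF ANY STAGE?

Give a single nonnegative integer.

Answer: 6

Derivation:
Input: [1, -3, 4, 6, 4] (max |s|=6)
Stage 1 (ABS): |1|=1, |-3|=3, |4|=4, |6|=6, |4|=4 -> [1, 3, 4, 6, 4] (max |s|=6)
Stage 2 (DELAY): [0, 1, 3, 4, 6] = [0, 1, 3, 4, 6] -> [0, 1, 3, 4, 6] (max |s|=6)
Stage 3 (CLIP -3 6): clip(0,-3,6)=0, clip(1,-3,6)=1, clip(3,-3,6)=3, clip(4,-3,6)=4, clip(6,-3,6)=6 -> [0, 1, 3, 4, 6] (max |s|=6)
Overall max amplitude: 6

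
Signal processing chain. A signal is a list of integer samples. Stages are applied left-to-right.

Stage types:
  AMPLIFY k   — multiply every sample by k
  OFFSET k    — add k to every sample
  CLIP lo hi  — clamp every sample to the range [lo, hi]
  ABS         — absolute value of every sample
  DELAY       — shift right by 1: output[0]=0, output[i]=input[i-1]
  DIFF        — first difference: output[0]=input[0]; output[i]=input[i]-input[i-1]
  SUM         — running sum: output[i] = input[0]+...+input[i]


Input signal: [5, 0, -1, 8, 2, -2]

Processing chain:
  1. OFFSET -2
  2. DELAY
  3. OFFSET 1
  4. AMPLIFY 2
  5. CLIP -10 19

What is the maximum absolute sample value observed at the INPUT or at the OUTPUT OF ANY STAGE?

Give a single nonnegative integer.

Input: [5, 0, -1, 8, 2, -2] (max |s|=8)
Stage 1 (OFFSET -2): 5+-2=3, 0+-2=-2, -1+-2=-3, 8+-2=6, 2+-2=0, -2+-2=-4 -> [3, -2, -3, 6, 0, -4] (max |s|=6)
Stage 2 (DELAY): [0, 3, -2, -3, 6, 0] = [0, 3, -2, -3, 6, 0] -> [0, 3, -2, -3, 6, 0] (max |s|=6)
Stage 3 (OFFSET 1): 0+1=1, 3+1=4, -2+1=-1, -3+1=-2, 6+1=7, 0+1=1 -> [1, 4, -1, -2, 7, 1] (max |s|=7)
Stage 4 (AMPLIFY 2): 1*2=2, 4*2=8, -1*2=-2, -2*2=-4, 7*2=14, 1*2=2 -> [2, 8, -2, -4, 14, 2] (max |s|=14)
Stage 5 (CLIP -10 19): clip(2,-10,19)=2, clip(8,-10,19)=8, clip(-2,-10,19)=-2, clip(-4,-10,19)=-4, clip(14,-10,19)=14, clip(2,-10,19)=2 -> [2, 8, -2, -4, 14, 2] (max |s|=14)
Overall max amplitude: 14

Answer: 14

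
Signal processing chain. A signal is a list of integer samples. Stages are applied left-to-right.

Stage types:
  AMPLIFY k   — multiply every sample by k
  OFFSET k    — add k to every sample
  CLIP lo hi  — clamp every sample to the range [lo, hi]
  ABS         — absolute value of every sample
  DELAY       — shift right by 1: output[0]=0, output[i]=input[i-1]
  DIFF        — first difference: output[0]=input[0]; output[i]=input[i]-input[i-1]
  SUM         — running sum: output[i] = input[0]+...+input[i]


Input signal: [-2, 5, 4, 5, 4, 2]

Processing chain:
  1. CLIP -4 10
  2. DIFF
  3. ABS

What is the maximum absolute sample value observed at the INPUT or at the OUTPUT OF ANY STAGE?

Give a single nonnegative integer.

Input: [-2, 5, 4, 5, 4, 2] (max |s|=5)
Stage 1 (CLIP -4 10): clip(-2,-4,10)=-2, clip(5,-4,10)=5, clip(4,-4,10)=4, clip(5,-4,10)=5, clip(4,-4,10)=4, clip(2,-4,10)=2 -> [-2, 5, 4, 5, 4, 2] (max |s|=5)
Stage 2 (DIFF): s[0]=-2, 5--2=7, 4-5=-1, 5-4=1, 4-5=-1, 2-4=-2 -> [-2, 7, -1, 1, -1, -2] (max |s|=7)
Stage 3 (ABS): |-2|=2, |7|=7, |-1|=1, |1|=1, |-1|=1, |-2|=2 -> [2, 7, 1, 1, 1, 2] (max |s|=7)
Overall max amplitude: 7

Answer: 7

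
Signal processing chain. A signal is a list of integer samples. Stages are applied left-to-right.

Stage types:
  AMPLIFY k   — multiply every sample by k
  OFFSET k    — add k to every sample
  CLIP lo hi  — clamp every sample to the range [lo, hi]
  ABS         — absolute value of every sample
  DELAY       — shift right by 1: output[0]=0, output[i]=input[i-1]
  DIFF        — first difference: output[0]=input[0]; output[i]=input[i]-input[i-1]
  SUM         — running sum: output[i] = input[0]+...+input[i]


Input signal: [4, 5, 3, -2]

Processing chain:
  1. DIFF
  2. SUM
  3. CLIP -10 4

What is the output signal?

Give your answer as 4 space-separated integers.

Input: [4, 5, 3, -2]
Stage 1 (DIFF): s[0]=4, 5-4=1, 3-5=-2, -2-3=-5 -> [4, 1, -2, -5]
Stage 2 (SUM): sum[0..0]=4, sum[0..1]=5, sum[0..2]=3, sum[0..3]=-2 -> [4, 5, 3, -2]
Stage 3 (CLIP -10 4): clip(4,-10,4)=4, clip(5,-10,4)=4, clip(3,-10,4)=3, clip(-2,-10,4)=-2 -> [4, 4, 3, -2]

Answer: 4 4 3 -2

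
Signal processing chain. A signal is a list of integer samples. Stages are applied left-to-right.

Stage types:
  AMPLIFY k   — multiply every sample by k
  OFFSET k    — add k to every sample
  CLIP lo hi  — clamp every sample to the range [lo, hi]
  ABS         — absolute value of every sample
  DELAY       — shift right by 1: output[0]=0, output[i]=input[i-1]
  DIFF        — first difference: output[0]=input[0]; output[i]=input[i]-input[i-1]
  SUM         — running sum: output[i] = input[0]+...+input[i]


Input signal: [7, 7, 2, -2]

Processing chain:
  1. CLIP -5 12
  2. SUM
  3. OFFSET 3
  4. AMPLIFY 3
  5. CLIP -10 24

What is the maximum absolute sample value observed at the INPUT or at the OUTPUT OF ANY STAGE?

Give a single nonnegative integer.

Answer: 57

Derivation:
Input: [7, 7, 2, -2] (max |s|=7)
Stage 1 (CLIP -5 12): clip(7,-5,12)=7, clip(7,-5,12)=7, clip(2,-5,12)=2, clip(-2,-5,12)=-2 -> [7, 7, 2, -2] (max |s|=7)
Stage 2 (SUM): sum[0..0]=7, sum[0..1]=14, sum[0..2]=16, sum[0..3]=14 -> [7, 14, 16, 14] (max |s|=16)
Stage 3 (OFFSET 3): 7+3=10, 14+3=17, 16+3=19, 14+3=17 -> [10, 17, 19, 17] (max |s|=19)
Stage 4 (AMPLIFY 3): 10*3=30, 17*3=51, 19*3=57, 17*3=51 -> [30, 51, 57, 51] (max |s|=57)
Stage 5 (CLIP -10 24): clip(30,-10,24)=24, clip(51,-10,24)=24, clip(57,-10,24)=24, clip(51,-10,24)=24 -> [24, 24, 24, 24] (max |s|=24)
Overall max amplitude: 57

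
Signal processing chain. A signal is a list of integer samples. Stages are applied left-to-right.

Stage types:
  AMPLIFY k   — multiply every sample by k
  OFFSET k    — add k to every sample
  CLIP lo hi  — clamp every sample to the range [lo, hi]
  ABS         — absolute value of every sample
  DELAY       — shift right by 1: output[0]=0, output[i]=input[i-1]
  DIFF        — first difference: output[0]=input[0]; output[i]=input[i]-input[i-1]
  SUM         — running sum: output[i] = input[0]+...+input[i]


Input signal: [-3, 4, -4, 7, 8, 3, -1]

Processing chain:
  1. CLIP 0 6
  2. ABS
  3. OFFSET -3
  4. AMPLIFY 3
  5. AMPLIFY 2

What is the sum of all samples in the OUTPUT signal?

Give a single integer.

Input: [-3, 4, -4, 7, 8, 3, -1]
Stage 1 (CLIP 0 6): clip(-3,0,6)=0, clip(4,0,6)=4, clip(-4,0,6)=0, clip(7,0,6)=6, clip(8,0,6)=6, clip(3,0,6)=3, clip(-1,0,6)=0 -> [0, 4, 0, 6, 6, 3, 0]
Stage 2 (ABS): |0|=0, |4|=4, |0|=0, |6|=6, |6|=6, |3|=3, |0|=0 -> [0, 4, 0, 6, 6, 3, 0]
Stage 3 (OFFSET -3): 0+-3=-3, 4+-3=1, 0+-3=-3, 6+-3=3, 6+-3=3, 3+-3=0, 0+-3=-3 -> [-3, 1, -3, 3, 3, 0, -3]
Stage 4 (AMPLIFY 3): -3*3=-9, 1*3=3, -3*3=-9, 3*3=9, 3*3=9, 0*3=0, -3*3=-9 -> [-9, 3, -9, 9, 9, 0, -9]
Stage 5 (AMPLIFY 2): -9*2=-18, 3*2=6, -9*2=-18, 9*2=18, 9*2=18, 0*2=0, -9*2=-18 -> [-18, 6, -18, 18, 18, 0, -18]
Output sum: -12

Answer: -12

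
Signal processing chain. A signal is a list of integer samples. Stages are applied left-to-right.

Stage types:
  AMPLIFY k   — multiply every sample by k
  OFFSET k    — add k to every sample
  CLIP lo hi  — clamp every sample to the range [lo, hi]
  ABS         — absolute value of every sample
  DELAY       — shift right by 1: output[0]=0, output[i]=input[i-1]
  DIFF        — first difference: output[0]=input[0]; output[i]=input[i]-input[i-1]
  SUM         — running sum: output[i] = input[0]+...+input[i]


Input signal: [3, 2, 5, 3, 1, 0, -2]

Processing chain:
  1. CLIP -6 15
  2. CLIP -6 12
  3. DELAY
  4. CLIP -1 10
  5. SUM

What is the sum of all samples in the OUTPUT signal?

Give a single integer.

Answer: 59

Derivation:
Input: [3, 2, 5, 3, 1, 0, -2]
Stage 1 (CLIP -6 15): clip(3,-6,15)=3, clip(2,-6,15)=2, clip(5,-6,15)=5, clip(3,-6,15)=3, clip(1,-6,15)=1, clip(0,-6,15)=0, clip(-2,-6,15)=-2 -> [3, 2, 5, 3, 1, 0, -2]
Stage 2 (CLIP -6 12): clip(3,-6,12)=3, clip(2,-6,12)=2, clip(5,-6,12)=5, clip(3,-6,12)=3, clip(1,-6,12)=1, clip(0,-6,12)=0, clip(-2,-6,12)=-2 -> [3, 2, 5, 3, 1, 0, -2]
Stage 3 (DELAY): [0, 3, 2, 5, 3, 1, 0] = [0, 3, 2, 5, 3, 1, 0] -> [0, 3, 2, 5, 3, 1, 0]
Stage 4 (CLIP -1 10): clip(0,-1,10)=0, clip(3,-1,10)=3, clip(2,-1,10)=2, clip(5,-1,10)=5, clip(3,-1,10)=3, clip(1,-1,10)=1, clip(0,-1,10)=0 -> [0, 3, 2, 5, 3, 1, 0]
Stage 5 (SUM): sum[0..0]=0, sum[0..1]=3, sum[0..2]=5, sum[0..3]=10, sum[0..4]=13, sum[0..5]=14, sum[0..6]=14 -> [0, 3, 5, 10, 13, 14, 14]
Output sum: 59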